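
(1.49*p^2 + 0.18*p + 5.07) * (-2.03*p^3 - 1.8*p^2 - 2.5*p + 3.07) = -3.0247*p^5 - 3.0474*p^4 - 14.3411*p^3 - 5.0017*p^2 - 12.1224*p + 15.5649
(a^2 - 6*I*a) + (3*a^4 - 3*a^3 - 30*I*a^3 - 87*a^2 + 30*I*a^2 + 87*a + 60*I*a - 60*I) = 3*a^4 - 3*a^3 - 30*I*a^3 - 86*a^2 + 30*I*a^2 + 87*a + 54*I*a - 60*I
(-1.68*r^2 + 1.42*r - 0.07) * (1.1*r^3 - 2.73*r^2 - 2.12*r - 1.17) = -1.848*r^5 + 6.1484*r^4 - 0.392*r^3 - 0.8537*r^2 - 1.513*r + 0.0819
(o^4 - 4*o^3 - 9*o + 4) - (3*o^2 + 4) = o^4 - 4*o^3 - 3*o^2 - 9*o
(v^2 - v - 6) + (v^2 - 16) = 2*v^2 - v - 22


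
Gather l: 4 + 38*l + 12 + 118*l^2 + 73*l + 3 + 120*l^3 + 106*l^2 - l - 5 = 120*l^3 + 224*l^2 + 110*l + 14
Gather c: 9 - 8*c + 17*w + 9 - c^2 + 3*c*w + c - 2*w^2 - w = -c^2 + c*(3*w - 7) - 2*w^2 + 16*w + 18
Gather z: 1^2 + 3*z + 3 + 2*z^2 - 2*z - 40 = 2*z^2 + z - 36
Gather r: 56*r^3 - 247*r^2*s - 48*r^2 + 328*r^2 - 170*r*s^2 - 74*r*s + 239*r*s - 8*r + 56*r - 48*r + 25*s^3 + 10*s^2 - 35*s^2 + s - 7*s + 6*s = 56*r^3 + r^2*(280 - 247*s) + r*(-170*s^2 + 165*s) + 25*s^3 - 25*s^2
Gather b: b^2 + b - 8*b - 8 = b^2 - 7*b - 8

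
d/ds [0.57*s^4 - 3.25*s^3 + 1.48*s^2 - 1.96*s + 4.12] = 2.28*s^3 - 9.75*s^2 + 2.96*s - 1.96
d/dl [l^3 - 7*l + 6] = 3*l^2 - 7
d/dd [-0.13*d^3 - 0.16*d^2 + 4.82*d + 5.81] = -0.39*d^2 - 0.32*d + 4.82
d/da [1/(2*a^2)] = -1/a^3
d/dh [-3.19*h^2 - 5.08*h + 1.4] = -6.38*h - 5.08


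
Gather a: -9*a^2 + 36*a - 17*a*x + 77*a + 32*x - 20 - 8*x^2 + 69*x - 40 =-9*a^2 + a*(113 - 17*x) - 8*x^2 + 101*x - 60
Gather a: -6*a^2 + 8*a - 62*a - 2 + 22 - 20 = -6*a^2 - 54*a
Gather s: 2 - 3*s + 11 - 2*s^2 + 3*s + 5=18 - 2*s^2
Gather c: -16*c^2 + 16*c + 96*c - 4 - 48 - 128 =-16*c^2 + 112*c - 180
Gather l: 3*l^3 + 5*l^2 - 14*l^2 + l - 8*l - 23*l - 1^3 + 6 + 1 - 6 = 3*l^3 - 9*l^2 - 30*l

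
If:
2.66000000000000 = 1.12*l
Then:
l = 2.38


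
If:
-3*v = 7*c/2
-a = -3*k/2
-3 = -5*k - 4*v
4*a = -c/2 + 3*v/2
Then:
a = 81/314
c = -72/157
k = 27/157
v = 84/157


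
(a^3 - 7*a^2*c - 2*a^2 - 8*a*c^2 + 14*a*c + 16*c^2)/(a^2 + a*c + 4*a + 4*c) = (a^2 - 8*a*c - 2*a + 16*c)/(a + 4)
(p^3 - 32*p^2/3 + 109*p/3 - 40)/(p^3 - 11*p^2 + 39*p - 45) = (p - 8/3)/(p - 3)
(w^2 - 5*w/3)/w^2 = (w - 5/3)/w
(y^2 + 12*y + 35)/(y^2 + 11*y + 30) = (y + 7)/(y + 6)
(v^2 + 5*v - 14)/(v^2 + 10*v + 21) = (v - 2)/(v + 3)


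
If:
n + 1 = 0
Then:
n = -1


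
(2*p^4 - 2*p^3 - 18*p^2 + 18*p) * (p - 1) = 2*p^5 - 4*p^4 - 16*p^3 + 36*p^2 - 18*p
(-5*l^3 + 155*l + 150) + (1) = -5*l^3 + 155*l + 151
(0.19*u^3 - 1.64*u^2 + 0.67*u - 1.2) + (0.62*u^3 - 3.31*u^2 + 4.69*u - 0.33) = 0.81*u^3 - 4.95*u^2 + 5.36*u - 1.53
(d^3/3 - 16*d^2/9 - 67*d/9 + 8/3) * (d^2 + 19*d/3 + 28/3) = d^5/3 + d^4/3 - 421*d^3/27 - 1649*d^2/27 - 1420*d/27 + 224/9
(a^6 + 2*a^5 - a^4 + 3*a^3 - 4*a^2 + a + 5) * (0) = 0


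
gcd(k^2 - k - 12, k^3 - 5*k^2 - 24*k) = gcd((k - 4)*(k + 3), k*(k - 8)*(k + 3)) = k + 3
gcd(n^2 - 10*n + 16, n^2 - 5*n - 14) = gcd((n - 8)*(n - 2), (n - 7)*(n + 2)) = 1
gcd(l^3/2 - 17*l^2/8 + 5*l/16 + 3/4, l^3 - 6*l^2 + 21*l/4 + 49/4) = 1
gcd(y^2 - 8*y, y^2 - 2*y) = y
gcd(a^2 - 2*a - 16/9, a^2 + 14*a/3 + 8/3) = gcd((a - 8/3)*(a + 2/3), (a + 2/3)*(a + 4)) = a + 2/3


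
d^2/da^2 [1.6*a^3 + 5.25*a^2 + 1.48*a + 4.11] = 9.6*a + 10.5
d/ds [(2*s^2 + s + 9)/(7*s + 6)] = (14*s^2 + 24*s - 57)/(49*s^2 + 84*s + 36)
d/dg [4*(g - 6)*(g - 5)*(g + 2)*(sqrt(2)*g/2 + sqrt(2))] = sqrt(2)*(8*g^3 - 42*g^2 - 40*g + 152)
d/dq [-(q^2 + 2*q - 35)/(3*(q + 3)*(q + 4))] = (-5*q^2 - 94*q - 269)/(3*(q^4 + 14*q^3 + 73*q^2 + 168*q + 144))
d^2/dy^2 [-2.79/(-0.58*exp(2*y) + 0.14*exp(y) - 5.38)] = ((0.3906 - 6.4728*exp(y))*(0.58*exp(2*y) - 0.14*exp(y) + 5.38) + 2.79*(1.16*exp(y) - 0.14)*(2.32*exp(y) - 0.28)*exp(y))*exp(y)/(0.58*exp(2*y) - 0.14*exp(y) + 5.38)^3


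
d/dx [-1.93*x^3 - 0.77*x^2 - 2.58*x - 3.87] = -5.79*x^2 - 1.54*x - 2.58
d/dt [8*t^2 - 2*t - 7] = 16*t - 2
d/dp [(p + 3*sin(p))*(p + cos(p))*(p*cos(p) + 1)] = -(p + 3*sin(p))*(p + cos(p))*(p*sin(p) - cos(p)) - (p + 3*sin(p))*(p*cos(p) + 1)*(sin(p) - 1) + (p + cos(p))*(p*cos(p) + 1)*(3*cos(p) + 1)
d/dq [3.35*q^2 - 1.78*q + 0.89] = 6.7*q - 1.78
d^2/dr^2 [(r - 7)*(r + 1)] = 2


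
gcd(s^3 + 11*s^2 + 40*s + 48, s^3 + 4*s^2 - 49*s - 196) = s + 4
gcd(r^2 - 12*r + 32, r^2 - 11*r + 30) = 1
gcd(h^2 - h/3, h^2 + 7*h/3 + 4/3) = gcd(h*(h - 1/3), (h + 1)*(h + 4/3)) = 1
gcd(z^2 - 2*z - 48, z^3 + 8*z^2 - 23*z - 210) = z + 6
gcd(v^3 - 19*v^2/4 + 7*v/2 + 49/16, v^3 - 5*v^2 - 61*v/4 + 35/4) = 1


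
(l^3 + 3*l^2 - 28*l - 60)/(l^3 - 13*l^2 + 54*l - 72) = (l^3 + 3*l^2 - 28*l - 60)/(l^3 - 13*l^2 + 54*l - 72)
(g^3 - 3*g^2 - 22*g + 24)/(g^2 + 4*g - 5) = (g^2 - 2*g - 24)/(g + 5)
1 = 1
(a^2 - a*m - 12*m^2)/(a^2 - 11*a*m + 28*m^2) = (a + 3*m)/(a - 7*m)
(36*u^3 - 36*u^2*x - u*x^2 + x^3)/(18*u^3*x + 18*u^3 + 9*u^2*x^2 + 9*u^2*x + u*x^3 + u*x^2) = (6*u^2 - 7*u*x + x^2)/(u*(3*u*x + 3*u + x^2 + x))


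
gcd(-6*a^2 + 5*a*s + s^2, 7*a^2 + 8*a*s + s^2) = 1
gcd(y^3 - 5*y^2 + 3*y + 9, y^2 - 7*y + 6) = 1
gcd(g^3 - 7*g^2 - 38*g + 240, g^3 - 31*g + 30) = g^2 + g - 30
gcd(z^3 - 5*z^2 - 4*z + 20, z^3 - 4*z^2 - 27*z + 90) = 1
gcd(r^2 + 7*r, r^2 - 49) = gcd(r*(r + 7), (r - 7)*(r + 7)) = r + 7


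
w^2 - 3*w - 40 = (w - 8)*(w + 5)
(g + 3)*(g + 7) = g^2 + 10*g + 21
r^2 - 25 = (r - 5)*(r + 5)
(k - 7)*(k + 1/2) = k^2 - 13*k/2 - 7/2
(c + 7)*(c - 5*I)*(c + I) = c^3 + 7*c^2 - 4*I*c^2 + 5*c - 28*I*c + 35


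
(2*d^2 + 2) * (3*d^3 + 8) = 6*d^5 + 6*d^3 + 16*d^2 + 16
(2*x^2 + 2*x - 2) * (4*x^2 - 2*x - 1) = 8*x^4 + 4*x^3 - 14*x^2 + 2*x + 2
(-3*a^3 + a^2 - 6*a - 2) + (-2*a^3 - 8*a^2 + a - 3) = -5*a^3 - 7*a^2 - 5*a - 5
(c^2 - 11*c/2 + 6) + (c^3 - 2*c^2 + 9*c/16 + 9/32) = c^3 - c^2 - 79*c/16 + 201/32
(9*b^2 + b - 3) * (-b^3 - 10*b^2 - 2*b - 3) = -9*b^5 - 91*b^4 - 25*b^3 + b^2 + 3*b + 9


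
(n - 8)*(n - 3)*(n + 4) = n^3 - 7*n^2 - 20*n + 96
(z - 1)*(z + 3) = z^2 + 2*z - 3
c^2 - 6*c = c*(c - 6)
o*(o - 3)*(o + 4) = o^3 + o^2 - 12*o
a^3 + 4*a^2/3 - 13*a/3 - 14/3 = (a - 2)*(a + 1)*(a + 7/3)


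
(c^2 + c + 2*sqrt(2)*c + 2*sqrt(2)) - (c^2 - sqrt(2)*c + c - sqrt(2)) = 3*sqrt(2)*c + 3*sqrt(2)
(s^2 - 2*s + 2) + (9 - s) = s^2 - 3*s + 11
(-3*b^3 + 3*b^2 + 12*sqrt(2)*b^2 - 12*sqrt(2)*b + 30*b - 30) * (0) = 0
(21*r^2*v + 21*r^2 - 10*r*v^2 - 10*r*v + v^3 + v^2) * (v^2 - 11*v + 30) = 21*r^2*v^3 - 210*r^2*v^2 + 399*r^2*v + 630*r^2 - 10*r*v^4 + 100*r*v^3 - 190*r*v^2 - 300*r*v + v^5 - 10*v^4 + 19*v^3 + 30*v^2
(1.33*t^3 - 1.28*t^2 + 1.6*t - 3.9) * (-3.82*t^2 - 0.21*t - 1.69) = -5.0806*t^5 + 4.6103*t^4 - 8.0909*t^3 + 16.7252*t^2 - 1.885*t + 6.591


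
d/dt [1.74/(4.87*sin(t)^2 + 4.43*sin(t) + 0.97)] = -(16.9476*sin(t) + 7.7082)*cos(t)/(4.87*sin(t)^2 + 4.43*sin(t) + 0.97)^2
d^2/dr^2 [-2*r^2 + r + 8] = -4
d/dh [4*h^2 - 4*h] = 8*h - 4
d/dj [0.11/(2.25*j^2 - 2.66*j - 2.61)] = (0.2926 - 0.495*j)/(-2.25*j^2 + 2.66*j + 2.61)^2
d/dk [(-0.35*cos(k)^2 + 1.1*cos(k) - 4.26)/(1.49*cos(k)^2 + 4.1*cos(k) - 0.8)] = (3.074*cos(k)^2 - 13.2548*cos(k) - 16.586)*sin(k)/(2.2201*cos(k)^4 + 12.218*cos(k)^3 + 14.426*cos(k)^2 - 6.56*cos(k) + 0.64)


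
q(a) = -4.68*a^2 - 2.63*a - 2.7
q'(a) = -9.36*a - 2.63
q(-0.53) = -2.62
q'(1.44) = -16.11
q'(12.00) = -114.95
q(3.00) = -52.71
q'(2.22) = -23.41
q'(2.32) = -24.35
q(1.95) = -25.62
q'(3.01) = -30.80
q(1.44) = -16.19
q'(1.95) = -20.88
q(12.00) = -708.18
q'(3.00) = -30.71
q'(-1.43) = 10.75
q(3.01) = -53.02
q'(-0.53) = 2.33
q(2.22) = -31.60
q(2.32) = -33.99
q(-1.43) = -8.51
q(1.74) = -21.45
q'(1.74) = -18.92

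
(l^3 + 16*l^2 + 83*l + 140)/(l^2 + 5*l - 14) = (l^2 + 9*l + 20)/(l - 2)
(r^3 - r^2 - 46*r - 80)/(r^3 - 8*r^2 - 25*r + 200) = (r + 2)/(r - 5)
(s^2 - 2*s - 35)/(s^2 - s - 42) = (s + 5)/(s + 6)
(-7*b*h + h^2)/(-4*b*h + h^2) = (7*b - h)/(4*b - h)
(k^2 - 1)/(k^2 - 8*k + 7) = (k + 1)/(k - 7)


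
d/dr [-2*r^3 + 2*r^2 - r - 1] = -6*r^2 + 4*r - 1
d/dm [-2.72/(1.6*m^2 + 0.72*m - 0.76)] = (8.704*m + 1.9584)/(1.6*m^2 + 0.72*m - 0.76)^2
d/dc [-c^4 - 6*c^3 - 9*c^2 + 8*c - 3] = -4*c^3 - 18*c^2 - 18*c + 8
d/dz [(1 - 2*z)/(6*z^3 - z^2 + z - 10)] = (-12*z^3 + 2*z^2 - 2*z + (2*z - 1)*(18*z^2 - 2*z + 1) + 20)/(6*z^3 - z^2 + z - 10)^2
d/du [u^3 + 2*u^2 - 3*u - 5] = 3*u^2 + 4*u - 3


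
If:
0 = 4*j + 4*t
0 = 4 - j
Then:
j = 4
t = -4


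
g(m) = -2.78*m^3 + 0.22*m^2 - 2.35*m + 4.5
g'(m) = -8.34*m^2 + 0.44*m - 2.35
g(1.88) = -17.61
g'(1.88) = -31.00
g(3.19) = -91.00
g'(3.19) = -85.82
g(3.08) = -81.88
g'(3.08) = -80.11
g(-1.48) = 17.47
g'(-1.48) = -21.27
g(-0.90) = 8.82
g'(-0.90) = -9.50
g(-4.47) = 267.69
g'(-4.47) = -170.96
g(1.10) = -1.52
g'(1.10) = -11.96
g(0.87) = 0.79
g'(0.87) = -8.28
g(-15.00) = 9471.75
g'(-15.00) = -1885.45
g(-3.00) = 88.59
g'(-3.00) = -78.73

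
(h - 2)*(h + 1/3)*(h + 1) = h^3 - 2*h^2/3 - 7*h/3 - 2/3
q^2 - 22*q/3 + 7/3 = (q - 7)*(q - 1/3)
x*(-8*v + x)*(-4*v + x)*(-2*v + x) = -64*v^3*x + 56*v^2*x^2 - 14*v*x^3 + x^4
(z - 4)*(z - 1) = z^2 - 5*z + 4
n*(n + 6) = n^2 + 6*n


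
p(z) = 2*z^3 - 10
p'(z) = 6*z^2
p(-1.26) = -14.00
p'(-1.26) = 9.53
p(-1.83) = -22.26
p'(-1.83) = 20.09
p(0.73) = -9.22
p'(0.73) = 3.20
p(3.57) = 81.00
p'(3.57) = 76.47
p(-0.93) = -11.61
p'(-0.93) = 5.19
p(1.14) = -7.04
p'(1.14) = 7.80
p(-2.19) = -31.01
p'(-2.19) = 28.78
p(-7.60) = -887.95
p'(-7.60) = 346.56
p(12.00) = 3446.00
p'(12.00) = 864.00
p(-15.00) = -6760.00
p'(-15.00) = 1350.00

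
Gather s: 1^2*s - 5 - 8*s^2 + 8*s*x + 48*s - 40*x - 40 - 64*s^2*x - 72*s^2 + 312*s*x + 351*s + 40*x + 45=s^2*(-64*x - 80) + s*(320*x + 400)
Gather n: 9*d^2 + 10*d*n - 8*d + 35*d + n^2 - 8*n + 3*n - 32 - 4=9*d^2 + 27*d + n^2 + n*(10*d - 5) - 36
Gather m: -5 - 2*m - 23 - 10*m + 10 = -12*m - 18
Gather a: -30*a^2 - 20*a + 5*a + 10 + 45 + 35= -30*a^2 - 15*a + 90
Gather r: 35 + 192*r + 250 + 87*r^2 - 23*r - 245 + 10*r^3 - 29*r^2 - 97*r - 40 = 10*r^3 + 58*r^2 + 72*r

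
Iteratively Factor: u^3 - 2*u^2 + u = (u - 1)*(u^2 - u) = (u - 1)^2*(u)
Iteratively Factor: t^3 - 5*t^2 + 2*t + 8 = (t + 1)*(t^2 - 6*t + 8) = (t - 2)*(t + 1)*(t - 4)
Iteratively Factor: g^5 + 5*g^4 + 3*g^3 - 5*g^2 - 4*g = (g - 1)*(g^4 + 6*g^3 + 9*g^2 + 4*g) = (g - 1)*(g + 1)*(g^3 + 5*g^2 + 4*g) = g*(g - 1)*(g + 1)*(g^2 + 5*g + 4) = g*(g - 1)*(g + 1)^2*(g + 4)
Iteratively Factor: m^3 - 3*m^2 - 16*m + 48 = (m - 4)*(m^2 + m - 12) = (m - 4)*(m + 4)*(m - 3)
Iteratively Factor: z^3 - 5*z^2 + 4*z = (z - 1)*(z^2 - 4*z) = (z - 4)*(z - 1)*(z)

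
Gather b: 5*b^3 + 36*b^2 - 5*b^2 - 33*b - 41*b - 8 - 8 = 5*b^3 + 31*b^2 - 74*b - 16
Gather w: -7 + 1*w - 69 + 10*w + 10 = 11*w - 66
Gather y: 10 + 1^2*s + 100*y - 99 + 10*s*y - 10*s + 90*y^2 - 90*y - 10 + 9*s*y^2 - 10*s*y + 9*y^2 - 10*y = -9*s + y^2*(9*s + 99) - 99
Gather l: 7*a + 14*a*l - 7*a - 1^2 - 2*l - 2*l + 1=l*(14*a - 4)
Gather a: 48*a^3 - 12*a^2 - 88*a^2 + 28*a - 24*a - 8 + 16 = 48*a^3 - 100*a^2 + 4*a + 8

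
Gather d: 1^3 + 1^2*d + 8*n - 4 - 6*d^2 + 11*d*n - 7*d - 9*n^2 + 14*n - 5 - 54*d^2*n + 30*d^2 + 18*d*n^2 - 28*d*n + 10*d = d^2*(24 - 54*n) + d*(18*n^2 - 17*n + 4) - 9*n^2 + 22*n - 8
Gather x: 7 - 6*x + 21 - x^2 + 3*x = -x^2 - 3*x + 28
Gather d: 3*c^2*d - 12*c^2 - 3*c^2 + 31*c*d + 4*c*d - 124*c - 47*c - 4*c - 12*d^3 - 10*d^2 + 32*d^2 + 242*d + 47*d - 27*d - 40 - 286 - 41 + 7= -15*c^2 - 175*c - 12*d^3 + 22*d^2 + d*(3*c^2 + 35*c + 262) - 360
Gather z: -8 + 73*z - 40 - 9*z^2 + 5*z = -9*z^2 + 78*z - 48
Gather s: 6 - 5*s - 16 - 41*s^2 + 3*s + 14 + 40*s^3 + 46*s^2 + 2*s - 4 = 40*s^3 + 5*s^2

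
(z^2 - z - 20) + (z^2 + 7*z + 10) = 2*z^2 + 6*z - 10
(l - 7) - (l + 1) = -8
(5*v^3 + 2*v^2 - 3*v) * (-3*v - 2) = -15*v^4 - 16*v^3 + 5*v^2 + 6*v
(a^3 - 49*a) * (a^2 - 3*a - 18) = a^5 - 3*a^4 - 67*a^3 + 147*a^2 + 882*a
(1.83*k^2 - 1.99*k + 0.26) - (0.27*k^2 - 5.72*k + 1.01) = 1.56*k^2 + 3.73*k - 0.75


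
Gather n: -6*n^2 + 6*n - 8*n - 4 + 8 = -6*n^2 - 2*n + 4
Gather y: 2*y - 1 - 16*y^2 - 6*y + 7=-16*y^2 - 4*y + 6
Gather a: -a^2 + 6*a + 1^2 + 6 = -a^2 + 6*a + 7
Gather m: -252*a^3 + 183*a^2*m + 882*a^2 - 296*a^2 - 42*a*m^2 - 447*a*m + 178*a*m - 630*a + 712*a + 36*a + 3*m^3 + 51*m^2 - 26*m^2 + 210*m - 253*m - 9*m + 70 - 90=-252*a^3 + 586*a^2 + 118*a + 3*m^3 + m^2*(25 - 42*a) + m*(183*a^2 - 269*a - 52) - 20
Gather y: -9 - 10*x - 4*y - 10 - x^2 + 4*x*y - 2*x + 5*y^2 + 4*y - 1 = -x^2 + 4*x*y - 12*x + 5*y^2 - 20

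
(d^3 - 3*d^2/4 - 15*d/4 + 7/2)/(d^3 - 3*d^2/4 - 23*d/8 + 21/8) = 2*(4*d^2 + d - 14)/(8*d^2 + 2*d - 21)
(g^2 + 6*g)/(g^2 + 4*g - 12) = g/(g - 2)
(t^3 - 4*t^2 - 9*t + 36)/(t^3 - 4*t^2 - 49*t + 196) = (t^2 - 9)/(t^2 - 49)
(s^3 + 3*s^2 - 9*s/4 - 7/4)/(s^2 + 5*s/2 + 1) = (2*s^2 + 5*s - 7)/(2*(s + 2))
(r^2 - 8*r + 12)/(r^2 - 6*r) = (r - 2)/r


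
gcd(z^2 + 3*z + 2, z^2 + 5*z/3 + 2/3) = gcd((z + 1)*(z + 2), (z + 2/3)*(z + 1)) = z + 1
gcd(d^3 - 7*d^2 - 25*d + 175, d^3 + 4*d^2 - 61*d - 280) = d + 5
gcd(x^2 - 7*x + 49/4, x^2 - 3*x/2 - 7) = x - 7/2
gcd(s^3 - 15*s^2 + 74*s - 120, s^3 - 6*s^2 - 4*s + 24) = s - 6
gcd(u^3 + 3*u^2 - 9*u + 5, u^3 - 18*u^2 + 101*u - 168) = 1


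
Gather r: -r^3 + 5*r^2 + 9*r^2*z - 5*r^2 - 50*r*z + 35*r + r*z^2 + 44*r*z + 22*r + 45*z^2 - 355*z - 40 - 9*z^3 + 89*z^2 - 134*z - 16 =-r^3 + 9*r^2*z + r*(z^2 - 6*z + 57) - 9*z^3 + 134*z^2 - 489*z - 56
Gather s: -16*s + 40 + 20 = 60 - 16*s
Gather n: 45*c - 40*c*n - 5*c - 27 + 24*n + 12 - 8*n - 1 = 40*c + n*(16 - 40*c) - 16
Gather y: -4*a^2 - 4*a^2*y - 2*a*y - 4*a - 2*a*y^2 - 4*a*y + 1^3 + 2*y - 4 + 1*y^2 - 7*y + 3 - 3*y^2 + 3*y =-4*a^2 - 4*a + y^2*(-2*a - 2) + y*(-4*a^2 - 6*a - 2)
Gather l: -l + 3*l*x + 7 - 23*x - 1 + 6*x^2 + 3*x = l*(3*x - 1) + 6*x^2 - 20*x + 6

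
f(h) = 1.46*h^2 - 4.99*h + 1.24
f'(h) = 2.92*h - 4.99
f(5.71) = 20.35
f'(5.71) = 11.68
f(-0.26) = 2.64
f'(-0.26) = -5.75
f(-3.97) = 44.06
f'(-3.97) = -16.58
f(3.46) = 1.45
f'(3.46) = 5.11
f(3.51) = 1.71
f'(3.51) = 5.26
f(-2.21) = 19.40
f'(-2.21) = -11.44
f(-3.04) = 29.90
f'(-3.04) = -13.87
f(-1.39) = 11.00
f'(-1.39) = -9.05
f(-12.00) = 271.36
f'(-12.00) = -40.03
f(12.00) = 151.60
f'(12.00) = 30.05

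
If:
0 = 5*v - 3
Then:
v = 3/5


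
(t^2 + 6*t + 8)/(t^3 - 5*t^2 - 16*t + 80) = (t + 2)/(t^2 - 9*t + 20)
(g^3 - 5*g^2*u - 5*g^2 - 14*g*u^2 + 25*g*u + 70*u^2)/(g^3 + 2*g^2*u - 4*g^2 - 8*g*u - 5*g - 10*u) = (g - 7*u)/(g + 1)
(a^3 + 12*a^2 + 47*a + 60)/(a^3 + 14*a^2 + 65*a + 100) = (a + 3)/(a + 5)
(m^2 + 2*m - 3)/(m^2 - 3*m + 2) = (m + 3)/(m - 2)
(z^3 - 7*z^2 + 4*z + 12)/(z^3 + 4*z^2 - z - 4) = (z^2 - 8*z + 12)/(z^2 + 3*z - 4)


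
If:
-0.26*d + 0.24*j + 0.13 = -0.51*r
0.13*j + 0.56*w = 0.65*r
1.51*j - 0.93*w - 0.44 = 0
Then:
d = 2.500078372977*w + 0.883290881304126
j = 0.615894039735099*w + 0.291390728476821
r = 0.984717269485481*w + 0.0582781456953642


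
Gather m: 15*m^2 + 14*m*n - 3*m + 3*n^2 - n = 15*m^2 + m*(14*n - 3) + 3*n^2 - n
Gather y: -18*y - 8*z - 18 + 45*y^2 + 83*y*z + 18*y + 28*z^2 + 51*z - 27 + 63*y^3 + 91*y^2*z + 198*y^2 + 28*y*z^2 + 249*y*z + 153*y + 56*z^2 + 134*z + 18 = 63*y^3 + y^2*(91*z + 243) + y*(28*z^2 + 332*z + 153) + 84*z^2 + 177*z - 27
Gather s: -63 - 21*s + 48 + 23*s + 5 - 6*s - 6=-4*s - 16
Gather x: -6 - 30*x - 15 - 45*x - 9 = -75*x - 30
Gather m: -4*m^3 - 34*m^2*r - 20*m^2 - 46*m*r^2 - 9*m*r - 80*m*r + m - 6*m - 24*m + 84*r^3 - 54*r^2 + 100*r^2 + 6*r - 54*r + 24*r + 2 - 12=-4*m^3 + m^2*(-34*r - 20) + m*(-46*r^2 - 89*r - 29) + 84*r^3 + 46*r^2 - 24*r - 10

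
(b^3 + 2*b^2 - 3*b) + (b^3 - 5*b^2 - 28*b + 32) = 2*b^3 - 3*b^2 - 31*b + 32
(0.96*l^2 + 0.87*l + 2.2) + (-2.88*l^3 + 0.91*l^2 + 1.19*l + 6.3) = -2.88*l^3 + 1.87*l^2 + 2.06*l + 8.5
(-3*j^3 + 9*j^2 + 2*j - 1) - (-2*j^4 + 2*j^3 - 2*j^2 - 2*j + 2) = 2*j^4 - 5*j^3 + 11*j^2 + 4*j - 3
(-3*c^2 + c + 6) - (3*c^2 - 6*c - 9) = -6*c^2 + 7*c + 15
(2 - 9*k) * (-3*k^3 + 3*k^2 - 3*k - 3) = 27*k^4 - 33*k^3 + 33*k^2 + 21*k - 6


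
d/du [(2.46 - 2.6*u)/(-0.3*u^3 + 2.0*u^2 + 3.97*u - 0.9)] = (-1.56*u^3 + 7.414*u^2 - 9.84*u - 7.4262)/(0.09*u^6 - 1.2*u^5 + 1.618*u^4 + 16.42*u^3 + 12.1609*u^2 - 7.146*u + 0.81)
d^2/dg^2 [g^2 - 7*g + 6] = 2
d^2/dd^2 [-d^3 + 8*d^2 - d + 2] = 16 - 6*d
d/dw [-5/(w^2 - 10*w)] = 10*(w - 5)/(w^2*(w - 10)^2)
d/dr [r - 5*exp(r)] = 1 - 5*exp(r)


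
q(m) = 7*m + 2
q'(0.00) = 7.00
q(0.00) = 2.00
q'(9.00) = 7.00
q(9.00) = 65.00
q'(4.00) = 7.00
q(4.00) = 30.00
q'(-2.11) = 7.00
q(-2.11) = -12.77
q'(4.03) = 7.00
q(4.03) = 30.21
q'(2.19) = 7.00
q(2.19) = 17.33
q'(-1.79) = 7.00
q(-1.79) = -10.53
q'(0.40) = 7.00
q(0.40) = 4.80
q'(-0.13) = 7.00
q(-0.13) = 1.09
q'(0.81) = 7.00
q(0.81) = 7.67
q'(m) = 7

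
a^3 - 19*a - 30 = (a - 5)*(a + 2)*(a + 3)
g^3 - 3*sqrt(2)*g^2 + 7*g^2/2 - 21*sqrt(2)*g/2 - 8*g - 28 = (g + 7/2)*(g - 4*sqrt(2))*(g + sqrt(2))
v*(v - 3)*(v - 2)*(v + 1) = v^4 - 4*v^3 + v^2 + 6*v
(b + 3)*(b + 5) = b^2 + 8*b + 15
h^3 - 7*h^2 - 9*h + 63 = (h - 7)*(h - 3)*(h + 3)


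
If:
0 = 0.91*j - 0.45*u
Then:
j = 0.494505494505495*u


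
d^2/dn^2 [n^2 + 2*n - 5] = 2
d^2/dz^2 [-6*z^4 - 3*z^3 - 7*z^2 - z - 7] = -72*z^2 - 18*z - 14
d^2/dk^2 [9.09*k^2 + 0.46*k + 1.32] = 18.1800000000000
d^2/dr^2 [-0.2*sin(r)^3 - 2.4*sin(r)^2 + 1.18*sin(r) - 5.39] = -1.03*sin(r) - 0.45*sin(3*r) - 4.8*cos(2*r)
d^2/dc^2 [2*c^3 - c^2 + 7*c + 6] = 12*c - 2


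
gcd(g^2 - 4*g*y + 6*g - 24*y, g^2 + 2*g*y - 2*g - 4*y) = 1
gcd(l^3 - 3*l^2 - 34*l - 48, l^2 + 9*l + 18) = l + 3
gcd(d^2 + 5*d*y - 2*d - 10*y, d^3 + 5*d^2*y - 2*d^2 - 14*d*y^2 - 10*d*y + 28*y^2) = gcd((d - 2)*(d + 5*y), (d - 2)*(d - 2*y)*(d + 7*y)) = d - 2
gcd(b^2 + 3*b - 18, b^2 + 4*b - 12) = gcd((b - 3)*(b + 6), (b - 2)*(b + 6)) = b + 6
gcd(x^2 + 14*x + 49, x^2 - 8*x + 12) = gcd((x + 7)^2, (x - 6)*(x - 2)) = 1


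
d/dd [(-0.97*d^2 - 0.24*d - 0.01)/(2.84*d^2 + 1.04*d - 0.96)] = (-0.3272*d^2 + 1.9192*d + 0.2408)/(8.0656*d^4 + 5.9072*d^3 - 4.3712*d^2 - 1.9968*d + 0.9216)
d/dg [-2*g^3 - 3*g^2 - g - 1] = -6*g^2 - 6*g - 1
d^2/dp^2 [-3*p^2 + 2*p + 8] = -6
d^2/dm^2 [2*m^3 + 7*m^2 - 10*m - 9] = 12*m + 14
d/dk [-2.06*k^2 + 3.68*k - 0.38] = 3.68 - 4.12*k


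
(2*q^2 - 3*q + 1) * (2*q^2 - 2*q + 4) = 4*q^4 - 10*q^3 + 16*q^2 - 14*q + 4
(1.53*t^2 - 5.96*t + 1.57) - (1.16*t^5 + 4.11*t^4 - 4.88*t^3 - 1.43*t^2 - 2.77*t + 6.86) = -1.16*t^5 - 4.11*t^4 + 4.88*t^3 + 2.96*t^2 - 3.19*t - 5.29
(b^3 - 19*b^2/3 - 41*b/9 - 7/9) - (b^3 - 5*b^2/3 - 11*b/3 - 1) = -14*b^2/3 - 8*b/9 + 2/9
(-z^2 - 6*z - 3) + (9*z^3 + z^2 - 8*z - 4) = 9*z^3 - 14*z - 7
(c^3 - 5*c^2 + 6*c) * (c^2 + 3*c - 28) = c^5 - 2*c^4 - 37*c^3 + 158*c^2 - 168*c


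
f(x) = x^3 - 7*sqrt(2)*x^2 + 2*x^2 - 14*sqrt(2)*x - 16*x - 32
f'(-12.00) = 585.79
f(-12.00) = -2467.94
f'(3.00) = -56.20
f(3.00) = -183.49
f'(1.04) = -48.99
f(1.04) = -76.65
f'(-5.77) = 155.24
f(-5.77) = -280.54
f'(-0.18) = -32.86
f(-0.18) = -25.82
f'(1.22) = -50.61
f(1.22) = -85.62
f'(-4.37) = 90.53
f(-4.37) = -109.87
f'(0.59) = -44.08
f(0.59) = -55.67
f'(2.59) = -56.59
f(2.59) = -160.34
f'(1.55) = -53.08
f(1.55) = -102.74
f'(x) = 3*x^2 - 14*sqrt(2)*x + 4*x - 14*sqrt(2) - 16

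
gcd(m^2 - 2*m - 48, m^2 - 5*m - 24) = m - 8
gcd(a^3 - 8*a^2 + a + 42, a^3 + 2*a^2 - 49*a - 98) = a^2 - 5*a - 14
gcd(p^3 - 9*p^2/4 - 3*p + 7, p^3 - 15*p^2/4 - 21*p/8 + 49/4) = p^2 - p/4 - 7/2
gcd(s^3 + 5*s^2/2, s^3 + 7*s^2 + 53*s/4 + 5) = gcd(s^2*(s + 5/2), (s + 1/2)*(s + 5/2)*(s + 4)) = s + 5/2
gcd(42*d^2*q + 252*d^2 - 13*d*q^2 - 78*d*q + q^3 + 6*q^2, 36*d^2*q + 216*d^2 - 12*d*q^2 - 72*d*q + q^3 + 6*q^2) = -6*d*q - 36*d + q^2 + 6*q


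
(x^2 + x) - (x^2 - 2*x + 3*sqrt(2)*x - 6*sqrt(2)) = -3*sqrt(2)*x + 3*x + 6*sqrt(2)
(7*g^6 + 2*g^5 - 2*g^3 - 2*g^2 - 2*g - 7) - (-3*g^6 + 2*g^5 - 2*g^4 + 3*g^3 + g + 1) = 10*g^6 + 2*g^4 - 5*g^3 - 2*g^2 - 3*g - 8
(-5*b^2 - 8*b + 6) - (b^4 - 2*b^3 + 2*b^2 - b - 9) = -b^4 + 2*b^3 - 7*b^2 - 7*b + 15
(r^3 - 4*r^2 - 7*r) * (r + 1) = r^4 - 3*r^3 - 11*r^2 - 7*r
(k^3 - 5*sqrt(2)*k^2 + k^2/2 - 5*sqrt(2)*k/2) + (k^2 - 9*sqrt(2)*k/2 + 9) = k^3 - 5*sqrt(2)*k^2 + 3*k^2/2 - 7*sqrt(2)*k + 9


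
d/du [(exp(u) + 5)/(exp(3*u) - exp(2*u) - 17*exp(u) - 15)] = ((exp(u) + 5)*(-3*exp(2*u) + 2*exp(u) + 17) + exp(3*u) - exp(2*u) - 17*exp(u) - 15)*exp(u)/(-exp(3*u) + exp(2*u) + 17*exp(u) + 15)^2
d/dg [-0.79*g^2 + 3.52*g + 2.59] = 3.52 - 1.58*g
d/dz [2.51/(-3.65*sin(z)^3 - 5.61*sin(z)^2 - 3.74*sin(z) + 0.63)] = (27.4845*sin(z)^2 + 28.1622*sin(z) + 9.3874)*cos(z)/(3.65*sin(z)^3 + 5.61*sin(z)^2 + 3.74*sin(z) - 0.63)^2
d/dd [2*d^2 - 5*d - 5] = 4*d - 5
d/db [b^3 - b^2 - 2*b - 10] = 3*b^2 - 2*b - 2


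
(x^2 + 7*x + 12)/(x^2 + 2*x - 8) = (x + 3)/(x - 2)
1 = 1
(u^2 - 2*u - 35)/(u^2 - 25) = (u - 7)/(u - 5)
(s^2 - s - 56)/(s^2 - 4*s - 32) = (s + 7)/(s + 4)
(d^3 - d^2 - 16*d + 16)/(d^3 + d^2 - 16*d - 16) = (d - 1)/(d + 1)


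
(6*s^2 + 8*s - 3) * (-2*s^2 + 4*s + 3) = -12*s^4 + 8*s^3 + 56*s^2 + 12*s - 9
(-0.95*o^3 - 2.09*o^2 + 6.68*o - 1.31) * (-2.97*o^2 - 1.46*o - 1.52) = 2.8215*o^5 + 7.5943*o^4 - 15.3442*o^3 - 2.6853*o^2 - 8.241*o + 1.9912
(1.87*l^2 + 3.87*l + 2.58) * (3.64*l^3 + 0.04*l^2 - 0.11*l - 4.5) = 6.8068*l^5 + 14.1616*l^4 + 9.3403*l^3 - 8.7375*l^2 - 17.6988*l - 11.61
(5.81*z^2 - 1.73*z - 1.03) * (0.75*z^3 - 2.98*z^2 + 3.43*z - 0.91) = 4.3575*z^5 - 18.6113*z^4 + 24.3112*z^3 - 8.1516*z^2 - 1.9586*z + 0.9373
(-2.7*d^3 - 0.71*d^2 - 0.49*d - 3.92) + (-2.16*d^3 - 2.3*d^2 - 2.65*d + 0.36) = -4.86*d^3 - 3.01*d^2 - 3.14*d - 3.56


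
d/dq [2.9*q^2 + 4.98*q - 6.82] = 5.8*q + 4.98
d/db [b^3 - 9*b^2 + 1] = 3*b*(b - 6)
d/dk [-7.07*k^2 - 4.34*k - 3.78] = -14.14*k - 4.34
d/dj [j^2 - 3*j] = 2*j - 3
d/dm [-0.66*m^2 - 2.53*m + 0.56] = -1.32*m - 2.53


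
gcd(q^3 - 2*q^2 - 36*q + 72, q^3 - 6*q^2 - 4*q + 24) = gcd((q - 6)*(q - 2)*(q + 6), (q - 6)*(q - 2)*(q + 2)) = q^2 - 8*q + 12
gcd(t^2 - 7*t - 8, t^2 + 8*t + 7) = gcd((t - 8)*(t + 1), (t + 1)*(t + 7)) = t + 1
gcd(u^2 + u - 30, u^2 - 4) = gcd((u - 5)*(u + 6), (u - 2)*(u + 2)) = 1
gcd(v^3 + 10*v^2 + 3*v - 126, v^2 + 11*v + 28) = v + 7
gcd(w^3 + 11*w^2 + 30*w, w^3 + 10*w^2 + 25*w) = w^2 + 5*w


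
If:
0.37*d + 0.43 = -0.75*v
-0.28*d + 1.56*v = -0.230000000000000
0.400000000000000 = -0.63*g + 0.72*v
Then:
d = -0.63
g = -0.93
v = -0.26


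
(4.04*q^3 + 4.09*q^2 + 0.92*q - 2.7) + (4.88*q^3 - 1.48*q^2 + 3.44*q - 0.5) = 8.92*q^3 + 2.61*q^2 + 4.36*q - 3.2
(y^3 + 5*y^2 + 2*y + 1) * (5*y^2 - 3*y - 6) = 5*y^5 + 22*y^4 - 11*y^3 - 31*y^2 - 15*y - 6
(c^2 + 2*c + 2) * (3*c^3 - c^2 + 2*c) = 3*c^5 + 5*c^4 + 6*c^3 + 2*c^2 + 4*c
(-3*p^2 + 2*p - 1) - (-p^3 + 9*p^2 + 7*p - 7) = p^3 - 12*p^2 - 5*p + 6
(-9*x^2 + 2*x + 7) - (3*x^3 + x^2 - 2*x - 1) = -3*x^3 - 10*x^2 + 4*x + 8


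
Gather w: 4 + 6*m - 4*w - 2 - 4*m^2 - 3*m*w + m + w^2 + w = -4*m^2 + 7*m + w^2 + w*(-3*m - 3) + 2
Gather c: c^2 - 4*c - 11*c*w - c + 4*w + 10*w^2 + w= c^2 + c*(-11*w - 5) + 10*w^2 + 5*w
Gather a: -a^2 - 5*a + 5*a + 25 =25 - a^2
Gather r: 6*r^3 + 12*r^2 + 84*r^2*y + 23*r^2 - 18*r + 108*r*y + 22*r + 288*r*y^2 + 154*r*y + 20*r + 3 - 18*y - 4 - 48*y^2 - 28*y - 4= 6*r^3 + r^2*(84*y + 35) + r*(288*y^2 + 262*y + 24) - 48*y^2 - 46*y - 5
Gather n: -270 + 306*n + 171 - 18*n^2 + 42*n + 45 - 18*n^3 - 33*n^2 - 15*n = -18*n^3 - 51*n^2 + 333*n - 54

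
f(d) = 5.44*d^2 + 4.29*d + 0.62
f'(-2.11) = -18.67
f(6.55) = 262.11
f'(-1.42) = -11.16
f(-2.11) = 15.79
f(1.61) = 21.63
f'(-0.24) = 1.68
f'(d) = 10.88*d + 4.29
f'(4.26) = 50.64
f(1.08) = 11.60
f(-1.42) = 5.50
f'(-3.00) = -28.35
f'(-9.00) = -93.63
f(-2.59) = 26.00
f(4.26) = 117.62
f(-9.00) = 402.65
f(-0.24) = -0.10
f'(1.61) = 21.81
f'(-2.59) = -23.89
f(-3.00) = 36.71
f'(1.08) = 16.04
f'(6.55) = 75.55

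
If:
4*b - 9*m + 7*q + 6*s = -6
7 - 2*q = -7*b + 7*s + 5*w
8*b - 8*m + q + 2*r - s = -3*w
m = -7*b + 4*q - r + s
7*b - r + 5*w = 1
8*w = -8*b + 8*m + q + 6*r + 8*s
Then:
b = -37072/82989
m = 580/27663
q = -49943/82989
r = 121189/165978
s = 1735/55326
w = 17915/18442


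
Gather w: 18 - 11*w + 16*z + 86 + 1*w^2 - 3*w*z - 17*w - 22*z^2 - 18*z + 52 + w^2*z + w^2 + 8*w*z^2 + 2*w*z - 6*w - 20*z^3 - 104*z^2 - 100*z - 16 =w^2*(z + 2) + w*(8*z^2 - z - 34) - 20*z^3 - 126*z^2 - 102*z + 140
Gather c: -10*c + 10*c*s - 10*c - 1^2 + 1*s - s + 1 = c*(10*s - 20)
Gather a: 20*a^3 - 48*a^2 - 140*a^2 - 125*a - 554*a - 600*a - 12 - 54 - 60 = 20*a^3 - 188*a^2 - 1279*a - 126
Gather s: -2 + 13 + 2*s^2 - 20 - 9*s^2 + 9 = -7*s^2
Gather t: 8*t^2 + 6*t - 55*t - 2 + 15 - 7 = 8*t^2 - 49*t + 6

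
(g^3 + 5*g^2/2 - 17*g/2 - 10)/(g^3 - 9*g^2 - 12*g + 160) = (2*g^2 - 3*g - 5)/(2*(g^2 - 13*g + 40))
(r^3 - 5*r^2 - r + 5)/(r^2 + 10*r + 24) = (r^3 - 5*r^2 - r + 5)/(r^2 + 10*r + 24)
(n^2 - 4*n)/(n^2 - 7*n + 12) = n/(n - 3)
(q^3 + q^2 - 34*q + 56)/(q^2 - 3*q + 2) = (q^2 + 3*q - 28)/(q - 1)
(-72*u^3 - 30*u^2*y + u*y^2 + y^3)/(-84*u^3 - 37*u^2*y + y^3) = (-6*u + y)/(-7*u + y)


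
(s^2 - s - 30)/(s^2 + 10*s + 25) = (s - 6)/(s + 5)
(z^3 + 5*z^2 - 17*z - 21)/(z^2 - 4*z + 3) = (z^2 + 8*z + 7)/(z - 1)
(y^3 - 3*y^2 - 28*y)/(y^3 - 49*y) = (y + 4)/(y + 7)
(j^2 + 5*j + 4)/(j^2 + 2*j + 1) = (j + 4)/(j + 1)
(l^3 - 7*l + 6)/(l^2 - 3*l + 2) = l + 3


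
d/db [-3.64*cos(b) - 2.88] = 3.64*sin(b)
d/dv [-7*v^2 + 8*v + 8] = 8 - 14*v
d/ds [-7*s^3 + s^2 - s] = -21*s^2 + 2*s - 1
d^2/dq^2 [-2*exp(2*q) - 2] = -8*exp(2*q)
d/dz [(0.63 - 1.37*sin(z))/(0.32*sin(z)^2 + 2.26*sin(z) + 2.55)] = (0.4384*sin(z)^2 - 0.4032*sin(z) - 4.9173)*cos(z)/(0.1024*sin(z)^4 + 1.4464*sin(z)^3 + 6.7396*sin(z)^2 + 11.526*sin(z) + 6.5025)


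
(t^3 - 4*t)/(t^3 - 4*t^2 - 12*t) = (t - 2)/(t - 6)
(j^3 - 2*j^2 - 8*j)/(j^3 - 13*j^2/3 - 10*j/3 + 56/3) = 3*j/(3*j - 7)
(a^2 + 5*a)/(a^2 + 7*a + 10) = a/(a + 2)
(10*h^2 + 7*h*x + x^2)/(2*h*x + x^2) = (5*h + x)/x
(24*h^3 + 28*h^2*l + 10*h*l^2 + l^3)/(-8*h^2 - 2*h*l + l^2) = (-12*h^2 - 8*h*l - l^2)/(4*h - l)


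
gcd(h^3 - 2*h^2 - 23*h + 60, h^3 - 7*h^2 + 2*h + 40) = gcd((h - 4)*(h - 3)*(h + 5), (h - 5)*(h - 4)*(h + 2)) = h - 4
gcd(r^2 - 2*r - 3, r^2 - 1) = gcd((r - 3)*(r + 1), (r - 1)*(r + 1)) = r + 1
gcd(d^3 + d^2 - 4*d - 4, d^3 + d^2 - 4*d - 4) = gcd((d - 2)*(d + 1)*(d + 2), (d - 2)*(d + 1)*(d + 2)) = d^3 + d^2 - 4*d - 4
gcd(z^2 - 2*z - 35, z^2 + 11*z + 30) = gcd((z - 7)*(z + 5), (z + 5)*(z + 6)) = z + 5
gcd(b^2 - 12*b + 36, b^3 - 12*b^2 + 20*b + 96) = b - 6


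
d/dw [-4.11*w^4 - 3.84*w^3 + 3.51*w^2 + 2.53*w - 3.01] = -16.44*w^3 - 11.52*w^2 + 7.02*w + 2.53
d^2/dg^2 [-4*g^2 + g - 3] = -8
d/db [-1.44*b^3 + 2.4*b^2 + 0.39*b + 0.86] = -4.32*b^2 + 4.8*b + 0.39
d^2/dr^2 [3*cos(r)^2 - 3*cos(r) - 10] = 3*cos(r) - 6*cos(2*r)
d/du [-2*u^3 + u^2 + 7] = 2*u*(1 - 3*u)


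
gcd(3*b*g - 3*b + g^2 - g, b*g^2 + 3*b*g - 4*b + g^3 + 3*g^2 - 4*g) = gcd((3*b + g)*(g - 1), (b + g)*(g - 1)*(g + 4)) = g - 1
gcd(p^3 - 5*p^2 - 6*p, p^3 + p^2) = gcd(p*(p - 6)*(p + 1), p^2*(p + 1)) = p^2 + p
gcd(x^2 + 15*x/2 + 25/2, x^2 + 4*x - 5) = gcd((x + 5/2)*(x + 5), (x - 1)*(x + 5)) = x + 5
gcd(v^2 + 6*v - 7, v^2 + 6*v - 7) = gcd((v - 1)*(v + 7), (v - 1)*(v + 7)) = v^2 + 6*v - 7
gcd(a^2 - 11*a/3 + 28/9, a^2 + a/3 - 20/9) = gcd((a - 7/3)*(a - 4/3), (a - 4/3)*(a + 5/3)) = a - 4/3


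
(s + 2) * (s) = s^2 + 2*s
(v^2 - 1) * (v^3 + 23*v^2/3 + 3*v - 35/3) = v^5 + 23*v^4/3 + 2*v^3 - 58*v^2/3 - 3*v + 35/3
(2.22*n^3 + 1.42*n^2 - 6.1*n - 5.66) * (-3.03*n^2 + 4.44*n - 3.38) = -6.7266*n^5 + 5.5542*n^4 + 17.2842*n^3 - 14.7338*n^2 - 4.5124*n + 19.1308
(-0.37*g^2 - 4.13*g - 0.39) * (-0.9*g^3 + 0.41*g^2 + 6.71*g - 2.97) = 0.333*g^5 + 3.5653*g^4 - 3.825*g^3 - 26.7733*g^2 + 9.6492*g + 1.1583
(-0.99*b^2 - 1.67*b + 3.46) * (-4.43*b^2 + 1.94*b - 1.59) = 4.3857*b^4 + 5.4775*b^3 - 16.9935*b^2 + 9.3677*b - 5.5014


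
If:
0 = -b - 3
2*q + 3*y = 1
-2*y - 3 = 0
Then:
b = -3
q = 11/4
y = -3/2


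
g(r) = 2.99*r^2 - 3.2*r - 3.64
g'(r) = 5.98*r - 3.2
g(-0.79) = 0.75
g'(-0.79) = -7.92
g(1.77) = 0.06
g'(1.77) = 7.38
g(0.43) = -4.46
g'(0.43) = -0.63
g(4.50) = 42.51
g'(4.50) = 23.71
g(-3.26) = 38.57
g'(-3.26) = -22.69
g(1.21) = -3.13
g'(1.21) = 4.04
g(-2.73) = 27.38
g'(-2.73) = -19.53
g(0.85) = -4.20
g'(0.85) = 1.88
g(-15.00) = 717.11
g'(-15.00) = -92.90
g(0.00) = -3.64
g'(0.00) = -3.20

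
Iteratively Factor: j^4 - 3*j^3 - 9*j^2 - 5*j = (j)*(j^3 - 3*j^2 - 9*j - 5) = j*(j + 1)*(j^2 - 4*j - 5) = j*(j + 1)^2*(j - 5)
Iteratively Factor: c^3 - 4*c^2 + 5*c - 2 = (c - 1)*(c^2 - 3*c + 2) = (c - 1)^2*(c - 2)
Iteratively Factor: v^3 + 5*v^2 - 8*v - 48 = (v + 4)*(v^2 + v - 12) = (v - 3)*(v + 4)*(v + 4)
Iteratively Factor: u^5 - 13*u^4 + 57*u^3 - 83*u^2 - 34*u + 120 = (u - 5)*(u^4 - 8*u^3 + 17*u^2 + 2*u - 24) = (u - 5)*(u + 1)*(u^3 - 9*u^2 + 26*u - 24) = (u - 5)*(u - 2)*(u + 1)*(u^2 - 7*u + 12) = (u - 5)*(u - 3)*(u - 2)*(u + 1)*(u - 4)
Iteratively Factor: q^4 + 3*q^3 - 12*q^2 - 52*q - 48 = (q + 3)*(q^3 - 12*q - 16) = (q + 2)*(q + 3)*(q^2 - 2*q - 8) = (q + 2)^2*(q + 3)*(q - 4)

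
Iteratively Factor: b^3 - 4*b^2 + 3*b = (b)*(b^2 - 4*b + 3) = b*(b - 3)*(b - 1)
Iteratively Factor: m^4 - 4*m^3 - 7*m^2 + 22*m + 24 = (m + 2)*(m^3 - 6*m^2 + 5*m + 12) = (m - 4)*(m + 2)*(m^2 - 2*m - 3) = (m - 4)*(m + 1)*(m + 2)*(m - 3)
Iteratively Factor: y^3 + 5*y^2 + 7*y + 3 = (y + 1)*(y^2 + 4*y + 3) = (y + 1)*(y + 3)*(y + 1)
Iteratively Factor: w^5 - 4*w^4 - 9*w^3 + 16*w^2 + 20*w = (w - 5)*(w^4 + w^3 - 4*w^2 - 4*w) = (w - 5)*(w + 1)*(w^3 - 4*w) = (w - 5)*(w - 2)*(w + 1)*(w^2 + 2*w) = (w - 5)*(w - 2)*(w + 1)*(w + 2)*(w)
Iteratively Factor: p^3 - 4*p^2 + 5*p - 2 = (p - 1)*(p^2 - 3*p + 2) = (p - 2)*(p - 1)*(p - 1)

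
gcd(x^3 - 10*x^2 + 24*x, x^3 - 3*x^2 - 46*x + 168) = x^2 - 10*x + 24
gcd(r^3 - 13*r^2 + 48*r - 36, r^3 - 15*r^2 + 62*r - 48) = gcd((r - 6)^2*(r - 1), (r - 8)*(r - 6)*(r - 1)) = r^2 - 7*r + 6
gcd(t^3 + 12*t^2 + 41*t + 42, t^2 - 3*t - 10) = t + 2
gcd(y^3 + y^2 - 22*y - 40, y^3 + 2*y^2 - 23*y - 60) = y^2 - y - 20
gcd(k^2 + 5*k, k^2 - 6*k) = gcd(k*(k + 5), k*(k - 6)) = k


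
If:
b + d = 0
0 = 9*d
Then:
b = 0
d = 0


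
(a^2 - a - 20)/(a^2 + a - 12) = (a - 5)/(a - 3)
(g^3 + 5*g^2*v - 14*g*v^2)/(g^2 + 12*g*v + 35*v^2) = g*(g - 2*v)/(g + 5*v)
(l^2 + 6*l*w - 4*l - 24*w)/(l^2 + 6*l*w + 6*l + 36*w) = (l - 4)/(l + 6)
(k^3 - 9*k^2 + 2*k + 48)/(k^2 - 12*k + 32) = (k^2 - k - 6)/(k - 4)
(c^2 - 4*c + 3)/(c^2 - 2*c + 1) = (c - 3)/(c - 1)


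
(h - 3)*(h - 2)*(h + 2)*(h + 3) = h^4 - 13*h^2 + 36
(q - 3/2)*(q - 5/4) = q^2 - 11*q/4 + 15/8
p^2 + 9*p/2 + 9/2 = (p + 3/2)*(p + 3)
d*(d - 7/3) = d^2 - 7*d/3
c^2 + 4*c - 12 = (c - 2)*(c + 6)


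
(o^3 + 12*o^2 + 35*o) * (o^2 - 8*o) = o^5 + 4*o^4 - 61*o^3 - 280*o^2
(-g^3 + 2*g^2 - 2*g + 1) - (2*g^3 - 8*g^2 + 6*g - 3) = -3*g^3 + 10*g^2 - 8*g + 4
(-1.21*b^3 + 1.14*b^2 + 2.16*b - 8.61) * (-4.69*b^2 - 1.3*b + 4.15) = 5.6749*b^5 - 3.7736*b^4 - 16.6339*b^3 + 42.3039*b^2 + 20.157*b - 35.7315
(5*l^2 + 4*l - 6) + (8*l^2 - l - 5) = 13*l^2 + 3*l - 11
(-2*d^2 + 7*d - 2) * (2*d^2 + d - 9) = -4*d^4 + 12*d^3 + 21*d^2 - 65*d + 18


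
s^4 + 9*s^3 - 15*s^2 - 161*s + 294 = (s - 3)*(s - 2)*(s + 7)^2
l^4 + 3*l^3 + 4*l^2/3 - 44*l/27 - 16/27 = (l - 2/3)*(l + 1/3)*(l + 4/3)*(l + 2)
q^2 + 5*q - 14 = (q - 2)*(q + 7)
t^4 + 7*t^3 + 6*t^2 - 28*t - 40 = (t - 2)*(t + 2)^2*(t + 5)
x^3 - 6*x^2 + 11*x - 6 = (x - 3)*(x - 2)*(x - 1)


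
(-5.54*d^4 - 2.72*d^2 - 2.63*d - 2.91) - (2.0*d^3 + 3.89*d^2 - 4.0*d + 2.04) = -5.54*d^4 - 2.0*d^3 - 6.61*d^2 + 1.37*d - 4.95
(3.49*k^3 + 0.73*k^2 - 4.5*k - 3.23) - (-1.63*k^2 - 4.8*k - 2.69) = 3.49*k^3 + 2.36*k^2 + 0.3*k - 0.54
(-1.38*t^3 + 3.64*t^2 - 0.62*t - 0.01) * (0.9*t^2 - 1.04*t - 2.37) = -1.242*t^5 + 4.7112*t^4 - 1.073*t^3 - 7.991*t^2 + 1.4798*t + 0.0237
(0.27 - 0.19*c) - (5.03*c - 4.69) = 4.96 - 5.22*c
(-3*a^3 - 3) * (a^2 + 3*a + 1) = -3*a^5 - 9*a^4 - 3*a^3 - 3*a^2 - 9*a - 3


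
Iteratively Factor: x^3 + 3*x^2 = (x)*(x^2 + 3*x) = x^2*(x + 3)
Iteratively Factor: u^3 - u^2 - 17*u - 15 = (u - 5)*(u^2 + 4*u + 3) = (u - 5)*(u + 1)*(u + 3)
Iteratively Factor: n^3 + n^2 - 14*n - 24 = (n - 4)*(n^2 + 5*n + 6) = (n - 4)*(n + 2)*(n + 3)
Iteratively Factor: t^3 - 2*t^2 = (t)*(t^2 - 2*t) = t*(t - 2)*(t)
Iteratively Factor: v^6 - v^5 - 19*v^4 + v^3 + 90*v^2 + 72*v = (v)*(v^5 - v^4 - 19*v^3 + v^2 + 90*v + 72) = v*(v + 1)*(v^4 - 2*v^3 - 17*v^2 + 18*v + 72) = v*(v + 1)*(v + 3)*(v^3 - 5*v^2 - 2*v + 24) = v*(v + 1)*(v + 2)*(v + 3)*(v^2 - 7*v + 12) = v*(v - 4)*(v + 1)*(v + 2)*(v + 3)*(v - 3)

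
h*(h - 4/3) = h^2 - 4*h/3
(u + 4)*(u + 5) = u^2 + 9*u + 20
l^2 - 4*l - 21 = (l - 7)*(l + 3)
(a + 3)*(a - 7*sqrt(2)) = a^2 - 7*sqrt(2)*a + 3*a - 21*sqrt(2)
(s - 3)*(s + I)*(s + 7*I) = s^3 - 3*s^2 + 8*I*s^2 - 7*s - 24*I*s + 21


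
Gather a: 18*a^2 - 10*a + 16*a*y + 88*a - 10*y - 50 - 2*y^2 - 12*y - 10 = 18*a^2 + a*(16*y + 78) - 2*y^2 - 22*y - 60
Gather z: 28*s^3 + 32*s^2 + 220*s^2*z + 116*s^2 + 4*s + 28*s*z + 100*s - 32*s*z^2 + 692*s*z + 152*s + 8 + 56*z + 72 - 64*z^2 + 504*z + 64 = 28*s^3 + 148*s^2 + 256*s + z^2*(-32*s - 64) + z*(220*s^2 + 720*s + 560) + 144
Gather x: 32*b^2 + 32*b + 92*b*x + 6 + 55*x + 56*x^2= 32*b^2 + 32*b + 56*x^2 + x*(92*b + 55) + 6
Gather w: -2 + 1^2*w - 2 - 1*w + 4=0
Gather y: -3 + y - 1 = y - 4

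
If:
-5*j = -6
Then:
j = 6/5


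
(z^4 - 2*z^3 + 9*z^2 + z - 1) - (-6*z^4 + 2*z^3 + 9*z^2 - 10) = 7*z^4 - 4*z^3 + z + 9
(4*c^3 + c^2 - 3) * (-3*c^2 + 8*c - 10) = -12*c^5 + 29*c^4 - 32*c^3 - c^2 - 24*c + 30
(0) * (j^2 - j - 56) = 0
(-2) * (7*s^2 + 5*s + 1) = -14*s^2 - 10*s - 2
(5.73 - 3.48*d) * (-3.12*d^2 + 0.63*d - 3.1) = 10.8576*d^3 - 20.07*d^2 + 14.3979*d - 17.763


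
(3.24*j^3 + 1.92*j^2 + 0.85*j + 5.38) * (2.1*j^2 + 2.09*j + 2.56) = 6.804*j^5 + 10.8036*j^4 + 14.0922*j^3 + 17.9897*j^2 + 13.4202*j + 13.7728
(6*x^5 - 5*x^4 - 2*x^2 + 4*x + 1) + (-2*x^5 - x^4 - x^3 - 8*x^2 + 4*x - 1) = 4*x^5 - 6*x^4 - x^3 - 10*x^2 + 8*x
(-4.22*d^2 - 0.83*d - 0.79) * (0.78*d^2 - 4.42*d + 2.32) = -3.2916*d^4 + 18.005*d^3 - 6.738*d^2 + 1.5662*d - 1.8328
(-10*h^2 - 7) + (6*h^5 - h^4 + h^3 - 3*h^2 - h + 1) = 6*h^5 - h^4 + h^3 - 13*h^2 - h - 6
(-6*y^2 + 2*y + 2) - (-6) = -6*y^2 + 2*y + 8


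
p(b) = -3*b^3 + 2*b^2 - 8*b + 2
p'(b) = -9*b^2 + 4*b - 8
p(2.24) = -39.60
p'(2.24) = -44.20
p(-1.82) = 41.27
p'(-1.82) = -45.09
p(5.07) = -378.12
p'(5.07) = -219.06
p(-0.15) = 3.26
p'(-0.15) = -8.80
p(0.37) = -0.84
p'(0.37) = -7.75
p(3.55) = -135.41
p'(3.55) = -107.22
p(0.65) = -3.18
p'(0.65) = -9.20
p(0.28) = -0.15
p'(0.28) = -7.59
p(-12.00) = 5570.00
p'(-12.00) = -1352.00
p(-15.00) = 10697.00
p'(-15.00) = -2093.00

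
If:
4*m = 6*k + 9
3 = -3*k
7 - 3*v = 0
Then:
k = -1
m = 3/4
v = 7/3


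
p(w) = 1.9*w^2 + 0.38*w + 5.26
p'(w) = 3.8*w + 0.38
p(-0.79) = 6.15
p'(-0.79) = -2.62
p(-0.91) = 6.49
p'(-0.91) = -3.08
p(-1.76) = 10.48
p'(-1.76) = -6.31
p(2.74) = 20.57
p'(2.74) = 10.79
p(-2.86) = 19.71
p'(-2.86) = -10.49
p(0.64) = 6.28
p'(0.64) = 2.81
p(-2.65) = 17.60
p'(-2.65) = -9.69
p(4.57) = 46.68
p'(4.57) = 17.75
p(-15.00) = 427.06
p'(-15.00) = -56.62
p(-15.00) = 427.06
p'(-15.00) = -56.62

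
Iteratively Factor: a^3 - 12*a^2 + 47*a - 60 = (a - 4)*(a^2 - 8*a + 15) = (a - 4)*(a - 3)*(a - 5)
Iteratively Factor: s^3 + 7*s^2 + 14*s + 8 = (s + 2)*(s^2 + 5*s + 4) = (s + 1)*(s + 2)*(s + 4)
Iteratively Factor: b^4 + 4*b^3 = (b)*(b^3 + 4*b^2) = b*(b + 4)*(b^2) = b^2*(b + 4)*(b)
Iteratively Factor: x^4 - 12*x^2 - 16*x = (x)*(x^3 - 12*x - 16) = x*(x + 2)*(x^2 - 2*x - 8) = x*(x - 4)*(x + 2)*(x + 2)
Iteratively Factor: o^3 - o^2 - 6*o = (o)*(o^2 - o - 6) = o*(o - 3)*(o + 2)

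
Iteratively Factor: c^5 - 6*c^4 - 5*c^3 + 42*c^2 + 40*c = (c + 2)*(c^4 - 8*c^3 + 11*c^2 + 20*c) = (c + 1)*(c + 2)*(c^3 - 9*c^2 + 20*c) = (c - 4)*(c + 1)*(c + 2)*(c^2 - 5*c) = (c - 5)*(c - 4)*(c + 1)*(c + 2)*(c)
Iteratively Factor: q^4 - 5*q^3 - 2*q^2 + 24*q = (q - 3)*(q^3 - 2*q^2 - 8*q) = q*(q - 3)*(q^2 - 2*q - 8) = q*(q - 4)*(q - 3)*(q + 2)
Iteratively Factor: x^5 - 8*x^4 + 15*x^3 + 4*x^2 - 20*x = (x)*(x^4 - 8*x^3 + 15*x^2 + 4*x - 20) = x*(x - 2)*(x^3 - 6*x^2 + 3*x + 10) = x*(x - 5)*(x - 2)*(x^2 - x - 2) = x*(x - 5)*(x - 2)*(x + 1)*(x - 2)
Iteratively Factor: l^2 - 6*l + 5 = (l - 5)*(l - 1)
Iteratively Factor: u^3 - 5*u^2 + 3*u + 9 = (u - 3)*(u^2 - 2*u - 3) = (u - 3)^2*(u + 1)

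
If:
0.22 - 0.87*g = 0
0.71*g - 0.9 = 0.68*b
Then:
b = -1.06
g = 0.25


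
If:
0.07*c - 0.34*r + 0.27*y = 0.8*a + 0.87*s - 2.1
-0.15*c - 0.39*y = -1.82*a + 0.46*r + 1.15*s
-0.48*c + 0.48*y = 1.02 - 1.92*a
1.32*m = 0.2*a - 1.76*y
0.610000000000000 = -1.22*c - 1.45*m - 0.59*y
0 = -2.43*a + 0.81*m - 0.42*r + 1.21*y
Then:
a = 0.35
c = -2.31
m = 2.16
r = -2.42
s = 2.36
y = -1.58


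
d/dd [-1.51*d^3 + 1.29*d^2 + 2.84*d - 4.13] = -4.53*d^2 + 2.58*d + 2.84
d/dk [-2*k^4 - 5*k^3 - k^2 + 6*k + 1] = -8*k^3 - 15*k^2 - 2*k + 6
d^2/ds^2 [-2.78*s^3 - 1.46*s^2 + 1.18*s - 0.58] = -16.68*s - 2.92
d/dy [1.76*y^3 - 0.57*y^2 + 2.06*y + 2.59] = 5.28*y^2 - 1.14*y + 2.06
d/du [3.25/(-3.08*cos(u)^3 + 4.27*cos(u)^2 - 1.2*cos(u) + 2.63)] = (-30.03*cos(u)^2 + 27.755*cos(u) - 3.9)*sin(u)/(3.08*cos(u)^3 - 4.27*cos(u)^2 + 1.2*cos(u) - 2.63)^2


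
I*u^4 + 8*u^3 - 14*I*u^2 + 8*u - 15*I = (u - 5*I)*(u - 3*I)*(u + I)*(I*u + 1)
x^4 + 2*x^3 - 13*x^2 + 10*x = x*(x - 2)*(x - 1)*(x + 5)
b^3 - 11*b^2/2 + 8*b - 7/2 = (b - 7/2)*(b - 1)^2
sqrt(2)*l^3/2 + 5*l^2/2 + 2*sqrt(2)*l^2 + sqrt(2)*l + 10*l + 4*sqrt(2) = (l + 4)*(l + 2*sqrt(2))*(sqrt(2)*l/2 + 1/2)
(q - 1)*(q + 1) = q^2 - 1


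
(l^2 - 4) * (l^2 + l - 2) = l^4 + l^3 - 6*l^2 - 4*l + 8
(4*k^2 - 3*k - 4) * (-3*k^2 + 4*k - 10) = -12*k^4 + 25*k^3 - 40*k^2 + 14*k + 40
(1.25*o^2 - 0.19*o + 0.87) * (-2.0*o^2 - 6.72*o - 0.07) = -2.5*o^4 - 8.02*o^3 - 0.5507*o^2 - 5.8331*o - 0.0609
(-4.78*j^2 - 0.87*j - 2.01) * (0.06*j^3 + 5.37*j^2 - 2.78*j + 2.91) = -0.2868*j^5 - 25.7208*j^4 + 8.4959*j^3 - 22.2849*j^2 + 3.0561*j - 5.8491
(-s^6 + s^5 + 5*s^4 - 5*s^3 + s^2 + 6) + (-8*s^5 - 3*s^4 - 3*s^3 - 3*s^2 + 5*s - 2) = -s^6 - 7*s^5 + 2*s^4 - 8*s^3 - 2*s^2 + 5*s + 4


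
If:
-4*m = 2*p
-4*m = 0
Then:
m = 0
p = 0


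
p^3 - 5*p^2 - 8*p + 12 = (p - 6)*(p - 1)*(p + 2)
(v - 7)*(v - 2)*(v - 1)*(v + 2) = v^4 - 8*v^3 + 3*v^2 + 32*v - 28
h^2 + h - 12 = (h - 3)*(h + 4)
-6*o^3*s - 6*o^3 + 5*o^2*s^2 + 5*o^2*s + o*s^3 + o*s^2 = (-o + s)*(6*o + s)*(o*s + o)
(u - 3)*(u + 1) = u^2 - 2*u - 3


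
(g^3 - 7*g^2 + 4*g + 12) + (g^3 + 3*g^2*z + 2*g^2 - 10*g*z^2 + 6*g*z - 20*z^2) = 2*g^3 + 3*g^2*z - 5*g^2 - 10*g*z^2 + 6*g*z + 4*g - 20*z^2 + 12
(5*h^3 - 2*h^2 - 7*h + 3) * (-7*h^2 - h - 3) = -35*h^5 + 9*h^4 + 36*h^3 - 8*h^2 + 18*h - 9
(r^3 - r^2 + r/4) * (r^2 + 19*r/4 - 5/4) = r^5 + 15*r^4/4 - 23*r^3/4 + 39*r^2/16 - 5*r/16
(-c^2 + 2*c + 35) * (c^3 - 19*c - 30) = -c^5 + 2*c^4 + 54*c^3 - 8*c^2 - 725*c - 1050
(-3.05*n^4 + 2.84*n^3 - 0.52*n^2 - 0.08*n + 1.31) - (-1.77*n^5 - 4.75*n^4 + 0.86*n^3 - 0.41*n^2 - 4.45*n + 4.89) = 1.77*n^5 + 1.7*n^4 + 1.98*n^3 - 0.11*n^2 + 4.37*n - 3.58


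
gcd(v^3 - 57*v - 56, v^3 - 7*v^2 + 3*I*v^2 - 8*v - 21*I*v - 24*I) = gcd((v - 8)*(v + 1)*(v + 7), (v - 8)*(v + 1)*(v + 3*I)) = v^2 - 7*v - 8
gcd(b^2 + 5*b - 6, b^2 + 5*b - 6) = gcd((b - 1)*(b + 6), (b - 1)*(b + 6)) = b^2 + 5*b - 6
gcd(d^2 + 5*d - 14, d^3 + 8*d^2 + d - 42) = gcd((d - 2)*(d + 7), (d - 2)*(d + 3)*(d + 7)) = d^2 + 5*d - 14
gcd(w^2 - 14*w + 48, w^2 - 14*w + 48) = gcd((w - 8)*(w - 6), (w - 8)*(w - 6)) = w^2 - 14*w + 48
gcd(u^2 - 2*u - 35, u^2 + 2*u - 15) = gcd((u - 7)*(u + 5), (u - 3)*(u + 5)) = u + 5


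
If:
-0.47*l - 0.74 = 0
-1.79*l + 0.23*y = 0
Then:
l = -1.57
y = -12.25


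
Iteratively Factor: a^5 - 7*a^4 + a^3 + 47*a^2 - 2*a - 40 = (a + 1)*(a^4 - 8*a^3 + 9*a^2 + 38*a - 40) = (a - 4)*(a + 1)*(a^3 - 4*a^2 - 7*a + 10) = (a - 4)*(a + 1)*(a + 2)*(a^2 - 6*a + 5) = (a - 5)*(a - 4)*(a + 1)*(a + 2)*(a - 1)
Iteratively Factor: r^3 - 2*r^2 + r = (r - 1)*(r^2 - r) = (r - 1)^2*(r)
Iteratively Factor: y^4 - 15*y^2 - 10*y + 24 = (y - 1)*(y^3 + y^2 - 14*y - 24) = (y - 1)*(y + 2)*(y^2 - y - 12) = (y - 1)*(y + 2)*(y + 3)*(y - 4)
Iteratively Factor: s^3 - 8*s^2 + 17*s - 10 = (s - 1)*(s^2 - 7*s + 10) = (s - 5)*(s - 1)*(s - 2)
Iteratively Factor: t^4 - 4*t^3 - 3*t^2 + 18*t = (t - 3)*(t^3 - t^2 - 6*t) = t*(t - 3)*(t^2 - t - 6) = t*(t - 3)*(t + 2)*(t - 3)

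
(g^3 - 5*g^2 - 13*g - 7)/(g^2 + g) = g - 6 - 7/g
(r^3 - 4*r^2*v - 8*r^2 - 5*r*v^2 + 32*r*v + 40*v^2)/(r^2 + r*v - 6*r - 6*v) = (r^2 - 5*r*v - 8*r + 40*v)/(r - 6)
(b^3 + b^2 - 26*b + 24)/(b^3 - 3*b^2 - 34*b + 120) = (b - 1)/(b - 5)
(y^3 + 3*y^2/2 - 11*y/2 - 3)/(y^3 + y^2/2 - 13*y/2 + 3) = (2*y + 1)/(2*y - 1)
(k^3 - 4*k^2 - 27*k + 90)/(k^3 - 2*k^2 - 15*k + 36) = (k^2 - k - 30)/(k^2 + k - 12)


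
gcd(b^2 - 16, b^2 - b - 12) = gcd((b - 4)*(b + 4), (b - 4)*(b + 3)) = b - 4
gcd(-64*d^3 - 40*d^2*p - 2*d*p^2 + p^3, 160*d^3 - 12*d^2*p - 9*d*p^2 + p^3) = -32*d^2 - 4*d*p + p^2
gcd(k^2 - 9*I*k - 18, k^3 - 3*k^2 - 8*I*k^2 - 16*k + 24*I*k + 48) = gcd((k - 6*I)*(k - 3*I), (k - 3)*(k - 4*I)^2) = 1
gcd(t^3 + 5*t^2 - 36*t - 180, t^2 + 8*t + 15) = t + 5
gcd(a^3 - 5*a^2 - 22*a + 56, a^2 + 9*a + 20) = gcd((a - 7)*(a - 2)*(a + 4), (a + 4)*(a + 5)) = a + 4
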